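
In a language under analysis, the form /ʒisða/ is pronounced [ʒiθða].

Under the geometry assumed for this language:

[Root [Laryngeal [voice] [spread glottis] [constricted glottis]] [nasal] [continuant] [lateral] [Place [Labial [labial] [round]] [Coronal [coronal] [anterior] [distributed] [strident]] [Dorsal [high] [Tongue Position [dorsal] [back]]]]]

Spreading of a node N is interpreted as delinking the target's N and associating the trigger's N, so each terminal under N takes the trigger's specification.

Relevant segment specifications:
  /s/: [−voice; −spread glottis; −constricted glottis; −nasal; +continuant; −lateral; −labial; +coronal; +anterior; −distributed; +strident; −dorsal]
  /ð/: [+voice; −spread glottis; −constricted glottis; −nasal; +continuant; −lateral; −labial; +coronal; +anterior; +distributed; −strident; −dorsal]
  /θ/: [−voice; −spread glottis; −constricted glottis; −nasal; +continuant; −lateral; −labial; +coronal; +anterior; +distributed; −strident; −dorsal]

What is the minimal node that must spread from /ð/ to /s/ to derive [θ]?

Comparing /s/ with its surface form [θ], the features that change are [distributed], [strident].
Tracing each changed feature up the tree, the paths first meet at Coronal; any lower node misses at least one of them.
Spreading Coronal from /ð/ overwrites each of those terminals with /ð/'s values, yielding exactly [θ].
[voice] stays as in /s/ although /ð/ differs there, so no node dominating it spread; among the remaining candidates Coronal is the lowest that derives the output.

Coronal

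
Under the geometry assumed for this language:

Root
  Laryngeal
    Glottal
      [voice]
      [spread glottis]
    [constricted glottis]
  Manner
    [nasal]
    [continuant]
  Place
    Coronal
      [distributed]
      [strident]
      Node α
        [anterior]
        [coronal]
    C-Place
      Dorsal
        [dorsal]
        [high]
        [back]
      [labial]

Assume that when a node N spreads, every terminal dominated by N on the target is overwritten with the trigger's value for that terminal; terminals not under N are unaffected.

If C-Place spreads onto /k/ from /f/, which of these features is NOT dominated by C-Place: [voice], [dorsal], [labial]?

The terminals dominated by C-Place are [dorsal], [high], [back], [labial].
[dorsal], [labial] all lie under C-Place, so they are overwritten when C-Place spreads.
But [voice] is a dependent of Glottal, outside C-Place; it is therefore untouched by the spreading.

[voice]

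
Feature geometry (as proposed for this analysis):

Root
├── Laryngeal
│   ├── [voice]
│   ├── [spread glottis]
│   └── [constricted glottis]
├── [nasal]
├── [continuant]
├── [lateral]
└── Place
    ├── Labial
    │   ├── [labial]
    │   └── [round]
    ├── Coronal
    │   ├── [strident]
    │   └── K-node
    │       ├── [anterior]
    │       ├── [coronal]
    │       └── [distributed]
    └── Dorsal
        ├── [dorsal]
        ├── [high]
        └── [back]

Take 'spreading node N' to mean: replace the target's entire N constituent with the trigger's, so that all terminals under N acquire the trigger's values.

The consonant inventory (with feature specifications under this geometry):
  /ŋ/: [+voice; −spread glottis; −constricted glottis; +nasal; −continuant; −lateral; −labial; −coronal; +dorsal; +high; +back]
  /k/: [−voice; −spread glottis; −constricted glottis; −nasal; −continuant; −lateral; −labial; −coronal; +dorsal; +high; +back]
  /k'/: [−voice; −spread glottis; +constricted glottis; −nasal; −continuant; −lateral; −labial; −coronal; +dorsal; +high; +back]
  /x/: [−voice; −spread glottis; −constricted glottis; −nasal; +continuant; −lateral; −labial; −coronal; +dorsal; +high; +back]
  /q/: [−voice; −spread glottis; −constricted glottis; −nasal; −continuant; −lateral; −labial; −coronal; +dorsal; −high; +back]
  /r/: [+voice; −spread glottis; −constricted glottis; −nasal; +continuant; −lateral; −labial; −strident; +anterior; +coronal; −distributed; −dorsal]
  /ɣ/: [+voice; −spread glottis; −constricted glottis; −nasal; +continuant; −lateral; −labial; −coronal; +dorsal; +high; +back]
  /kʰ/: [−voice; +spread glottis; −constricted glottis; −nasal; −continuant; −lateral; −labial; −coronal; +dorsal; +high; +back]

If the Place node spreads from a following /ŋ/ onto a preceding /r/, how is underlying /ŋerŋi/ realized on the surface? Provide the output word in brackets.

Terminals under Place in this geometry: [labial], [round], [strident], [anterior], [coronal], [distributed], [dorsal], [high], [back].
The target acquires /ŋ/'s values for everything under Place — [−labial], [−coronal], [+dorsal], [+high], [+back] — while keeping its own [voice], [spread glottis], [constricted glottis], ….
The resulting bundle matches /ɣ/ in the inventory; substituting it for /r/ gives [ŋeɣŋi].

[ŋeɣŋi]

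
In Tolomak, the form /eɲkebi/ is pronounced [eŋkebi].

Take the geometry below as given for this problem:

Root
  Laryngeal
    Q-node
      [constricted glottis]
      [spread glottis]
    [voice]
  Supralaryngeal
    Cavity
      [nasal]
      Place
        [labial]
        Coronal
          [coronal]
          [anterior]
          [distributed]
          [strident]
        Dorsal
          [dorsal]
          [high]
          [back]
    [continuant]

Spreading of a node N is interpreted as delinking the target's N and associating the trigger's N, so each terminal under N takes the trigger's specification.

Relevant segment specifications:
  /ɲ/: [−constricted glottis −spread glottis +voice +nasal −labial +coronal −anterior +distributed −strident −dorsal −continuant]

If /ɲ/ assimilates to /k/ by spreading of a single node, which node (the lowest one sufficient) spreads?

The alternation /ɲ/ → [ŋ] changes [coronal], [anterior], [distributed], [strident], [dorsal], [high], [back] and nothing else.
Tracing each changed feature up the tree, the paths first meet at Place; any lower node misses at least one of them.
Delinking /ɲ/'s Place and associating /k/'s Place gives precisely the feature bundle of [ŋ].
Since [nasal] is preserved even though /k/ disagrees there, no node above Place spread.

Place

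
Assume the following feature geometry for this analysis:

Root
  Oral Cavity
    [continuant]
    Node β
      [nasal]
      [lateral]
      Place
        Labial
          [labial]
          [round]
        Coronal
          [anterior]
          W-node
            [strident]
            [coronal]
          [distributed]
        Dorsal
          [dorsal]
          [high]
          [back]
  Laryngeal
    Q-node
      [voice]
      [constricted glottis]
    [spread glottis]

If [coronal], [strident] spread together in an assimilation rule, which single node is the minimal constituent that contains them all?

[coronal]: Root > Oral Cavity > Node β > Place > Coronal > W-node > [coronal].
[strident]: Root > Oral Cavity > Node β > Place > Coronal > W-node > [strident].
These paths first converge at W-node; no daughter of W-node dominates all 2 features, so W-node is the minimal constituent.

W-node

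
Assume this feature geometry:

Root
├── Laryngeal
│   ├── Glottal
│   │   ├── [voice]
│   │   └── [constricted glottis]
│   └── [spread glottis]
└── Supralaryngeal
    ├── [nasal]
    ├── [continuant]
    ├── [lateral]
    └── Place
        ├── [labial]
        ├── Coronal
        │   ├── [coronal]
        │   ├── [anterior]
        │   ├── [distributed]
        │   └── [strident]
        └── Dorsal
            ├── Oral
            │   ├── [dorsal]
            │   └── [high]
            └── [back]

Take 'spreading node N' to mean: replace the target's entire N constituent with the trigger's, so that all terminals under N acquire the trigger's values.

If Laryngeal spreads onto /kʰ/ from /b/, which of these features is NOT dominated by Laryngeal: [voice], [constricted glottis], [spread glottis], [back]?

Under this geometry, Laryngeal contains [voice], [constricted glottis], [spread glottis].
Spreading Laryngeal replaces [voice], [constricted glottis], [spread glottis] with the trigger's values, since each sits inside the Laryngeal constituent.
[back] is not within the Laryngeal subtree (it hangs from Dorsal), so /kʰ/'s [back] value survives.

[back]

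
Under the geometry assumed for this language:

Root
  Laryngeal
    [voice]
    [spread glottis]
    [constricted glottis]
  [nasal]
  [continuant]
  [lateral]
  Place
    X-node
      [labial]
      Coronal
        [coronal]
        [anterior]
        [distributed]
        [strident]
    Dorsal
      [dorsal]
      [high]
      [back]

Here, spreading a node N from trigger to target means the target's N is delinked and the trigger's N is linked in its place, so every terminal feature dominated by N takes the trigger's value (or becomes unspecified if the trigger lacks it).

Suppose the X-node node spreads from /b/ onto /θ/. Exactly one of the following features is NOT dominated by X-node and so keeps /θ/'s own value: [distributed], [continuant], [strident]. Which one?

Under this geometry, X-node contains [labial], [coronal], [anterior], [distributed], [strident].
Of the listed options, [strident], [distributed] are among these and would be overwritten by spreading X-node.
[continuant] is not within the X-node subtree (it hangs from Root), so /θ/'s [continuant] value survives.

[continuant]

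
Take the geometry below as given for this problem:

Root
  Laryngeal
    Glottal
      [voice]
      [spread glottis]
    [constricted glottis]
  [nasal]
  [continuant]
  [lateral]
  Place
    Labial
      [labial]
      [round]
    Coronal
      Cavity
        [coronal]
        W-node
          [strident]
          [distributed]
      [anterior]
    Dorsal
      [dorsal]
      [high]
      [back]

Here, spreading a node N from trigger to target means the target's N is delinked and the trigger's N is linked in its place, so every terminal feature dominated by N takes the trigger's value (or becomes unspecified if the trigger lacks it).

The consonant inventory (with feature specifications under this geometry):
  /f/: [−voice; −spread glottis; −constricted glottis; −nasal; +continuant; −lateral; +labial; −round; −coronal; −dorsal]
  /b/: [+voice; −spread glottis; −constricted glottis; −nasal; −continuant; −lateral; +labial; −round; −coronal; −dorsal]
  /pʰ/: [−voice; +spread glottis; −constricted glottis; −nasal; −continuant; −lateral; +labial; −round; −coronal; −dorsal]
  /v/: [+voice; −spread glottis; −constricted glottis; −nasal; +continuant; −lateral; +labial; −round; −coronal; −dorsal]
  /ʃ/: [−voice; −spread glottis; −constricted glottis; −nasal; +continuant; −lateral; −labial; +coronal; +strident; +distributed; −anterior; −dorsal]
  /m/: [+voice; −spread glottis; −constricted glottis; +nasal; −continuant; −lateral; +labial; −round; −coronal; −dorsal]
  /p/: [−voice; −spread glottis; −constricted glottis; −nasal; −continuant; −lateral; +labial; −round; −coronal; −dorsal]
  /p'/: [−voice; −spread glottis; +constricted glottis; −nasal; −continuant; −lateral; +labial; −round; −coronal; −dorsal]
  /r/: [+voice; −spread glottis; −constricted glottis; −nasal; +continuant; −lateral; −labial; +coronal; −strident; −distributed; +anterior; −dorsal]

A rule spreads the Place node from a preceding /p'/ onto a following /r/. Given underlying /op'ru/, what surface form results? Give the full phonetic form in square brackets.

[op'vu]

Place immediately or transitively dominates [labial], [round], [coronal], [strident], [distributed], [anterior], [dorsal], [high], [back].
Spreading Place from /p'/ onto /r/ replaces those values with /p'/'s: [+labial], [−round], [−coronal], [−dorsal]. Features outside Place ([voice], [spread glottis], [constricted glottis], …) stay as in /r/.
The resulting bundle matches /v/ in the inventory; substituting it for /r/ gives [op'vu].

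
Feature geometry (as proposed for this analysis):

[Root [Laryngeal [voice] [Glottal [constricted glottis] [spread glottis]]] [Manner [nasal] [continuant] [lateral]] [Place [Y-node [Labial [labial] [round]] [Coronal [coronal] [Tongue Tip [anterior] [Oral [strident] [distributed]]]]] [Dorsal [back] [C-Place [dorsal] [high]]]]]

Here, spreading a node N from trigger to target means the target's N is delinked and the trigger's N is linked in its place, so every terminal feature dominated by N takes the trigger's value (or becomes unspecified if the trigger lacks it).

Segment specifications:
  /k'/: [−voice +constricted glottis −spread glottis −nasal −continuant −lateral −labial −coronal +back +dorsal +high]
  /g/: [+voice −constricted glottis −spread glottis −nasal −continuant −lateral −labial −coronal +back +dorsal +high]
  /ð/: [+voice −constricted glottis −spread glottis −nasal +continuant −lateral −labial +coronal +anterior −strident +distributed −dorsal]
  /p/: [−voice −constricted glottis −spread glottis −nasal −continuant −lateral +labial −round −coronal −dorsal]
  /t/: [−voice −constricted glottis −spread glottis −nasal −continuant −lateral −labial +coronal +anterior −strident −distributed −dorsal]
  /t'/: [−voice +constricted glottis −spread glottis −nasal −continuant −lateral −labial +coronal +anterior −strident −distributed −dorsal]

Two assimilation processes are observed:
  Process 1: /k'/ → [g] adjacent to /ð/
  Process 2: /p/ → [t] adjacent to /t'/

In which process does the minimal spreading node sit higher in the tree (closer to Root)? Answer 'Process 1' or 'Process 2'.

Process 1

Process 1: the features that change are [voice], [constricted glottis]; the minimal node is Laryngeal (depth 1).
Process 2 alters [labial], [round], [coronal], [anterior], [distributed], [strident]; the lowest common ancestor is Y-node (depth 2 from Root).
Laryngeal (depth 1) sits above Y-node (depth 2), making Process 1 the one with the higher spreading node.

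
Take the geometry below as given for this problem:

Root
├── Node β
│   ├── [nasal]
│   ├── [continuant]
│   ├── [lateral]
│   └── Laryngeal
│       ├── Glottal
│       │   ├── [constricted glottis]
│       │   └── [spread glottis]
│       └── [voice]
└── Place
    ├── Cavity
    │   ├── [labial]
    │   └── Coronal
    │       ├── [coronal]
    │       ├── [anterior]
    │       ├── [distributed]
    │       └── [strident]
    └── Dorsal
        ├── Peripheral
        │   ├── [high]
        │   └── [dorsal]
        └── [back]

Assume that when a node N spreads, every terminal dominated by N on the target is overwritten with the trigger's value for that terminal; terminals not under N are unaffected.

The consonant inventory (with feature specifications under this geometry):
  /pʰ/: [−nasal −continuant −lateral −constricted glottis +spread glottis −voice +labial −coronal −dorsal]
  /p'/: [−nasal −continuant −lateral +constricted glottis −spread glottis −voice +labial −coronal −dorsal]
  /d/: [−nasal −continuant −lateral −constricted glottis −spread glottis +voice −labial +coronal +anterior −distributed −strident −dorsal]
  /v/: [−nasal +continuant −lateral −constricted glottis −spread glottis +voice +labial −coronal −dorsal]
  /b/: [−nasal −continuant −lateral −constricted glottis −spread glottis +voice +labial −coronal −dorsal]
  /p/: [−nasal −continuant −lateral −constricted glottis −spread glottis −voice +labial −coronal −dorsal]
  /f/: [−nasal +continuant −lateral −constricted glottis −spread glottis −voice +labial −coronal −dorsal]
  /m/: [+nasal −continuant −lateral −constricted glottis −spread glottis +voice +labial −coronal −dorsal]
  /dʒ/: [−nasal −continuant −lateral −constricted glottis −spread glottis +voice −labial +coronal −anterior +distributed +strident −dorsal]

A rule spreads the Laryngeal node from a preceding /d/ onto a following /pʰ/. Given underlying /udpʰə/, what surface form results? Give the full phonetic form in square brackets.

The Laryngeal node dominates the terminals [constricted glottis], [spread glottis], [voice].
The target acquires /d/'s values for everything under Laryngeal — [−constricted glottis], [−spread glottis], [+voice] — while keeping its own [nasal], [continuant], [lateral], ….
The resulting bundle matches /b/ in the inventory; substituting it for /pʰ/ gives [udbə].

[udbə]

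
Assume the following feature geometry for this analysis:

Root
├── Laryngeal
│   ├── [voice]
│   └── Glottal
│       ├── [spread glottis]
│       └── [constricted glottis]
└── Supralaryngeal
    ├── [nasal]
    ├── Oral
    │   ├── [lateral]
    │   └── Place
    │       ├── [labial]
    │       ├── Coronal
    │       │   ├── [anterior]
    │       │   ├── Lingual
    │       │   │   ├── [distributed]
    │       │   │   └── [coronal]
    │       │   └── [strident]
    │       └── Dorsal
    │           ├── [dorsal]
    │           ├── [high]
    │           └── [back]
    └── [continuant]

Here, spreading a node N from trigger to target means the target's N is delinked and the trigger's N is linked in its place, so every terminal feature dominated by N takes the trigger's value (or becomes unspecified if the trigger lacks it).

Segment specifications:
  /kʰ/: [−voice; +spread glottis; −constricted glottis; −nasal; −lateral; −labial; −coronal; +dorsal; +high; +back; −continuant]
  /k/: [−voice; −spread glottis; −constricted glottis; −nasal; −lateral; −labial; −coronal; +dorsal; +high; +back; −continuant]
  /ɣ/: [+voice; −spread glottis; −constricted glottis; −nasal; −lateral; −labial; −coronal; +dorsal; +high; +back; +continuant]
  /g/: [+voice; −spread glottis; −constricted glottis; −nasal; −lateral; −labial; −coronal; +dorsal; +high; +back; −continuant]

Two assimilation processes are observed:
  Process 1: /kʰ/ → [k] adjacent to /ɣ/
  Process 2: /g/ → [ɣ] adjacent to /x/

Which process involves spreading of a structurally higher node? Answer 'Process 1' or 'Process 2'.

Process 1: the feature that changes is [spread glottis]; the minimal node is [spread glottis] (depth 3).
In Process 2, [continuant] changes, so the minimal spreading node is [continuant] at depth 2.
Depth 2 < depth 3; Process 2 involves the structurally higher constituent [continuant].

Process 2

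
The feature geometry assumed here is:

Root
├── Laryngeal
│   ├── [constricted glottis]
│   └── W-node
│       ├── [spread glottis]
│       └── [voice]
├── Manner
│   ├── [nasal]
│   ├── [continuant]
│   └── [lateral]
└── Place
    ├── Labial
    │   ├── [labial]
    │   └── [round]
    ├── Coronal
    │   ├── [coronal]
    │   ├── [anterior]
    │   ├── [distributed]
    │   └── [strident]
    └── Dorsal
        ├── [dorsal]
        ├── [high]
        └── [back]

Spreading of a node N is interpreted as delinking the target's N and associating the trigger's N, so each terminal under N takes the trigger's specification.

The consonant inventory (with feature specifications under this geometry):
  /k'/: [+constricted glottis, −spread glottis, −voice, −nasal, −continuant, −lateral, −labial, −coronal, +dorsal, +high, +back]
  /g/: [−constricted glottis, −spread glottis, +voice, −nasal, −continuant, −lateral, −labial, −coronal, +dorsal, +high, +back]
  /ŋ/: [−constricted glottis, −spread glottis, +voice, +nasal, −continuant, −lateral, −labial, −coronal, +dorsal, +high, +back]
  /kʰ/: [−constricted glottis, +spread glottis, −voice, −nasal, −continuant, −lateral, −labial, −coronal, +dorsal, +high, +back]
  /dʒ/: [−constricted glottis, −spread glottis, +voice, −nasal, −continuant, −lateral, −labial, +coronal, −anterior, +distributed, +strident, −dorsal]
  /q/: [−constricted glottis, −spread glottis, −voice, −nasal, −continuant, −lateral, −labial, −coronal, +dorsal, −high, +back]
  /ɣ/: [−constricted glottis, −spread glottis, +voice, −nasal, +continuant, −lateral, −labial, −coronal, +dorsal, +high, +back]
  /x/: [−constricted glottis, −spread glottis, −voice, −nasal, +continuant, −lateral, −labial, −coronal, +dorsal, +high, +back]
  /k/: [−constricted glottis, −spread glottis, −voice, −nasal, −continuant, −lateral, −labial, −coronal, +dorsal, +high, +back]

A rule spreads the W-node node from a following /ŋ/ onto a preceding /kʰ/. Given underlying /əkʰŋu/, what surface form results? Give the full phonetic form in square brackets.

Terminals under W-node in this geometry: [spread glottis], [voice].
Spreading W-node from /ŋ/ onto /kʰ/ replaces those values with /ŋ/'s: [−spread glottis], [+voice]. Features outside W-node ([constricted glottis], [nasal], [continuant], …) stay as in /kʰ/.
Among the inventory, only /g/ has exactly this specification, giving the surface form [əgŋu].

[əgŋu]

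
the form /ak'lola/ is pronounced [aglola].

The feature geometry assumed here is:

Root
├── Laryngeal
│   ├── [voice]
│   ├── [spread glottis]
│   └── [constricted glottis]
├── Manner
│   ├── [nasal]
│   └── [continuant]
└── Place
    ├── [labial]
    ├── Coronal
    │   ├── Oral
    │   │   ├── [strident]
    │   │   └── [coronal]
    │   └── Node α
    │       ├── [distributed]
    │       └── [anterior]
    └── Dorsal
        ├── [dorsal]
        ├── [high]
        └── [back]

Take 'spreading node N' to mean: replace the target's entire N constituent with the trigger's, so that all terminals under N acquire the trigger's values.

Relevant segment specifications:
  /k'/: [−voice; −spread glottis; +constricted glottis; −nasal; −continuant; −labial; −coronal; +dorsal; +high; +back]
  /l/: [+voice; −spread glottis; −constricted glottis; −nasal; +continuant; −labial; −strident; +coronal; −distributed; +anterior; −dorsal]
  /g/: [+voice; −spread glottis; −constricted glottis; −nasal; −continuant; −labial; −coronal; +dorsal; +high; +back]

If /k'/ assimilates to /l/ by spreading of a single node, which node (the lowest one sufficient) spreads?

Laryngeal

/k'/ and [g] differ in [voice], [constricted glottis]; every other specified feature is identical.
The smallest constituent containing every changed terminal is Laryngeal — each of its daughters lacks at least one of the affected features.
Spreading Laryngeal from /l/ overwrites each of those terminals with /l/'s values, yielding exactly [g].
Had Root spread, [continuant], [dorsal] would have taken /l/'s values; they stay as in /k'/, confirming the spreading constituent is exactly Laryngeal.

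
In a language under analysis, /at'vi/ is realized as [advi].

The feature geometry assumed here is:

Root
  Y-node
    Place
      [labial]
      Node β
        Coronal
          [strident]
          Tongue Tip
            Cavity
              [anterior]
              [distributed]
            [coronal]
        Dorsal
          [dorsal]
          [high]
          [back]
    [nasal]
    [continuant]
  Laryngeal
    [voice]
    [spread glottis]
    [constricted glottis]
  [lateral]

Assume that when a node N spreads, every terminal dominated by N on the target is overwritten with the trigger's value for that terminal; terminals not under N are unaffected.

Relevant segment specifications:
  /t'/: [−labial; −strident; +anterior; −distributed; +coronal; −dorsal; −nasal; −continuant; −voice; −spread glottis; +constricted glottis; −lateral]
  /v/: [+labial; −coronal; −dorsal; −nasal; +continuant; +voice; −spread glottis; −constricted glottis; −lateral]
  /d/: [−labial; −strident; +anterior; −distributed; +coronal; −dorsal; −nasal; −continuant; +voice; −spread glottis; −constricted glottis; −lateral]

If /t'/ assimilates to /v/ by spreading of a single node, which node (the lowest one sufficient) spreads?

Laryngeal

Feature comparison: [voice], [constricted glottis] differ between /t'/ and [d]; the remaining terminals match.
Tracing each changed feature up the tree, the paths first meet at Laryngeal; any lower node misses at least one of them.
Spreading Laryngeal from /v/ overwrites each of those terminals with /v/'s values, yielding exactly [d].
[coronal], [labial] — on which /v/ differs from /t'/ — are unchanged, so Root cannot have spread; the constituent is no larger than Laryngeal.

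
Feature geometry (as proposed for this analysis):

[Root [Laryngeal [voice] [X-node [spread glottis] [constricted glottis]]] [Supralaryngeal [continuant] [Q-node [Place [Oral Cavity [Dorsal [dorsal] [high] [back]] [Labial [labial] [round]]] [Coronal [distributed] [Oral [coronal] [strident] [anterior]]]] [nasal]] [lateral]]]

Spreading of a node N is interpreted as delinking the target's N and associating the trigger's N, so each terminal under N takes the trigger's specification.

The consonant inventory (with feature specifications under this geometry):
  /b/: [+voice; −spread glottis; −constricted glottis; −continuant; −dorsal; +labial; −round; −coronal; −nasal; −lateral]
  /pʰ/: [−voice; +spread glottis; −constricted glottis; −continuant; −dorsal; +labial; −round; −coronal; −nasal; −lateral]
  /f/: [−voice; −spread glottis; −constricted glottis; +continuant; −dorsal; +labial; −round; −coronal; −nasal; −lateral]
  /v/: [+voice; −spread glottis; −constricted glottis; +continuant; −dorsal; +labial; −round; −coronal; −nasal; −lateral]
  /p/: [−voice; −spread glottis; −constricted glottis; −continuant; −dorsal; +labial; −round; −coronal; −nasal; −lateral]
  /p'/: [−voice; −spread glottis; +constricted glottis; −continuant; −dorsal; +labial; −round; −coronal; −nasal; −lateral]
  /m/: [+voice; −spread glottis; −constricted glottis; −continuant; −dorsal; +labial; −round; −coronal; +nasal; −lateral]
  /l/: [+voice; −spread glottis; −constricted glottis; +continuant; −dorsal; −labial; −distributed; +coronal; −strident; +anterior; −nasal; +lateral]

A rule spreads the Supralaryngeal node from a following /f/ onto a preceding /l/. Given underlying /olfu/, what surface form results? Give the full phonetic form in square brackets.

The Supralaryngeal node dominates the terminals [continuant], [dorsal], [high], [back], [labial], [round], [distributed], [coronal], [strident], [anterior], [nasal], [lateral].
The target acquires /f/'s values for everything under Supralaryngeal — [+continuant], [−dorsal], [+labial], [−round], [−coronal], [−nasal], [−lateral] — while keeping its own [voice], [spread glottis], [constricted glottis].
Among the inventory, only /v/ has exactly this specification, giving the surface form [ovfu].

[ovfu]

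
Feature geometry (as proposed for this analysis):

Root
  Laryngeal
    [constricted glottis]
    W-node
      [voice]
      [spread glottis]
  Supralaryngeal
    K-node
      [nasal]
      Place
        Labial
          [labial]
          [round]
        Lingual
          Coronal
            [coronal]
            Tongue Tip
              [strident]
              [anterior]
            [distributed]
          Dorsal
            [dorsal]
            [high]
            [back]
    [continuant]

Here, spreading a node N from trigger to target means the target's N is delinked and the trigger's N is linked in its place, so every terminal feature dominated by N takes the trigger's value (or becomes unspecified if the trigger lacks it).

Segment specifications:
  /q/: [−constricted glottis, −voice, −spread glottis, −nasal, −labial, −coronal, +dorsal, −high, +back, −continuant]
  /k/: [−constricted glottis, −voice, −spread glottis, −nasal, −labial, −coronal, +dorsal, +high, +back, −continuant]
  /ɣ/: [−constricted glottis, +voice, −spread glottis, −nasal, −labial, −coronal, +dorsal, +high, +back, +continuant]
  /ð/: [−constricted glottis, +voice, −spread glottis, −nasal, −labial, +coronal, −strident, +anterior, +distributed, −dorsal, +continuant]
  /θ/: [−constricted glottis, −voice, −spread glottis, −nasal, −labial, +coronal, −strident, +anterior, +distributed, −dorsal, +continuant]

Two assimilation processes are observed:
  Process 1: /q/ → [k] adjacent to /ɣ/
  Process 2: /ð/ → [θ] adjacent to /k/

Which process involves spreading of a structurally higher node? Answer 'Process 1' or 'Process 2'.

Process 2

Process 1 alters [high]; the lowest dominating node is [high] (depth 6 from Root).
Process 2 alters [voice]; the lowest dominating node is [voice] (depth 3 from Root).
Depth 3 < depth 6; Process 2 involves the structurally higher constituent [voice].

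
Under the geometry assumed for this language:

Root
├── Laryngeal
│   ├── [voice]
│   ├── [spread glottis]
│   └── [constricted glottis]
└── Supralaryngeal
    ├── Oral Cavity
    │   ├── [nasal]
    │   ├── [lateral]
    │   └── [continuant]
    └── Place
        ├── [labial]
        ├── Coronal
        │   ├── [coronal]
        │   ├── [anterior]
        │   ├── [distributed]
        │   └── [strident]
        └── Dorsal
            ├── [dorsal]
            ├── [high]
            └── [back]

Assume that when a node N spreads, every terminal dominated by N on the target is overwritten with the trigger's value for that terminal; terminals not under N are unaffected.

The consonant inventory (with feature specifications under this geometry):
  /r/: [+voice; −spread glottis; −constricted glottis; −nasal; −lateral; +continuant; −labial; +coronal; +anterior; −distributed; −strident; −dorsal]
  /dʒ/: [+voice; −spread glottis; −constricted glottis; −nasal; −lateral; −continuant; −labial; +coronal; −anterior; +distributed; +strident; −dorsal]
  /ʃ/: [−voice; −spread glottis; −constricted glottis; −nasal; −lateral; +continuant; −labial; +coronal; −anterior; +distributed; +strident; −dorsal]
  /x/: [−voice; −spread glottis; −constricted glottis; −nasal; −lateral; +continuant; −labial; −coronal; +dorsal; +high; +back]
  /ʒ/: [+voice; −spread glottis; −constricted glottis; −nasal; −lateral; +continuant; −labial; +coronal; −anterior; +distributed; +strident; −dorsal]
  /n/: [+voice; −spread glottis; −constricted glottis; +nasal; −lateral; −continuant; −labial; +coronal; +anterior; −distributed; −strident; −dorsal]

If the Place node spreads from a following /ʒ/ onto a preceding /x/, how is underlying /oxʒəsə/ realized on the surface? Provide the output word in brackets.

Terminals under Place in this geometry: [labial], [coronal], [anterior], [distributed], [strident], [dorsal], [high], [back].
Spreading Place from /ʒ/ onto /x/ replaces those values with /ʒ/'s: [−labial], [+coronal], [−anterior], [+distributed], [+strident], [−dorsal]. Features outside Place ([voice], [spread glottis], [constricted glottis], …) stay as in /x/.
Among the inventory, only /ʃ/ has exactly this specification, giving the surface form [oʃʒəsə].

[oʃʒəsə]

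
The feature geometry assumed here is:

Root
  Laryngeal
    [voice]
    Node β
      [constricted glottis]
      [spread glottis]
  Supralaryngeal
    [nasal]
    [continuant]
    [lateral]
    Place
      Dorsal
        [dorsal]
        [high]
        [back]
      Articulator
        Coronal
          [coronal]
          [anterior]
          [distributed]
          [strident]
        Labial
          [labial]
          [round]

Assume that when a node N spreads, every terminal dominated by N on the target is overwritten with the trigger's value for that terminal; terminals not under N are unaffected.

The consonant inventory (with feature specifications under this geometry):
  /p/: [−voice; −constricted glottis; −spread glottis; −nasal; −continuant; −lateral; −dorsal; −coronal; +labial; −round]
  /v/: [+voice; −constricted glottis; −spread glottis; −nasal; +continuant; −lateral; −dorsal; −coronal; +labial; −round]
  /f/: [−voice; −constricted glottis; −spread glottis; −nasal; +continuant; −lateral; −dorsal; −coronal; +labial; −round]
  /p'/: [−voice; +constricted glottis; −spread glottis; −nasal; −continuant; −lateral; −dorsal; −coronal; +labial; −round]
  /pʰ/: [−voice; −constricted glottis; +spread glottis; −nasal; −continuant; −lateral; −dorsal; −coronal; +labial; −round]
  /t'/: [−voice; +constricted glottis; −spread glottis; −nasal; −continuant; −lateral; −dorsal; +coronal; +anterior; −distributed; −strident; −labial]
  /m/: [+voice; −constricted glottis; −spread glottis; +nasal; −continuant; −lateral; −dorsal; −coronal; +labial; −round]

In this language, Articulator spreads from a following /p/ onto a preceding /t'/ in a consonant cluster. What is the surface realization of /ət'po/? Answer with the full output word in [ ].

[əp'po]

Articulator immediately or transitively dominates [coronal], [anterior], [distributed], [strident], [labial], [round].
The target acquires /p/'s values for everything under Articulator — [−coronal], [+labial], [−round] — while keeping its own [voice], [constricted glottis], [spread glottis], ….
This feature bundle is that of [p'], so /ət'po/ surfaces as [əp'po].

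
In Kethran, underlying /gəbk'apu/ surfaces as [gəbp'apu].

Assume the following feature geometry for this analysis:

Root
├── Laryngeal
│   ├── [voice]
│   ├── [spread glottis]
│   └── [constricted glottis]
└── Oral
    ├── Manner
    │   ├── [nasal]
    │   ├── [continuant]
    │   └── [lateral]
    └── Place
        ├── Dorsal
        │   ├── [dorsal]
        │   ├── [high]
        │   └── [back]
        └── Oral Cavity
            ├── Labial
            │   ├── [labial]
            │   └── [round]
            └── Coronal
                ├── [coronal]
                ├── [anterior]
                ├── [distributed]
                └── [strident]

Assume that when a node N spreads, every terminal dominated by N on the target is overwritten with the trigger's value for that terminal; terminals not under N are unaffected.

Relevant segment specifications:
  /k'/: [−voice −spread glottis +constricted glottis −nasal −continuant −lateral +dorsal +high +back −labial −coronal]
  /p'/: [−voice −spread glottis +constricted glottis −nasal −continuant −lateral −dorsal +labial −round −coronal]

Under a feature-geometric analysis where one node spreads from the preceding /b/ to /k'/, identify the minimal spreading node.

Place

The alternation /k'/ → [p'] changes [labial], [round], [dorsal], [high], [back] and nothing else.
The smallest constituent containing every changed terminal is Place — each of its daughters lacks at least one of the affected features.
If Place spreads, every terminal under it takes /b/'s value, producing [p'] as observed.
[constricted glottis], [voice] stay as in /k'/ although /b/ differs there, so no node dominating them spread; among the remaining candidates Place is the lowest that derives the output.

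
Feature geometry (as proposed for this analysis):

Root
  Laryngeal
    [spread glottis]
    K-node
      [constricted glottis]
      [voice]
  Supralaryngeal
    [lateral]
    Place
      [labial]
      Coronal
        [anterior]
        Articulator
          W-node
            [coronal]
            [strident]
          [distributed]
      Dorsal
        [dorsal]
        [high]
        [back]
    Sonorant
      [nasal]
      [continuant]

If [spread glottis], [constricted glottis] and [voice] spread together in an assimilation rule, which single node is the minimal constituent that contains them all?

[spread glottis] is immediately dominated by Laryngeal.
[constricted glottis] is immediately dominated by K-node.
[voice] is immediately dominated by K-node.
The listed terminals split across distinct daughters of Laryngeal, so Laryngeal itself is the smallest node containing them all.

Laryngeal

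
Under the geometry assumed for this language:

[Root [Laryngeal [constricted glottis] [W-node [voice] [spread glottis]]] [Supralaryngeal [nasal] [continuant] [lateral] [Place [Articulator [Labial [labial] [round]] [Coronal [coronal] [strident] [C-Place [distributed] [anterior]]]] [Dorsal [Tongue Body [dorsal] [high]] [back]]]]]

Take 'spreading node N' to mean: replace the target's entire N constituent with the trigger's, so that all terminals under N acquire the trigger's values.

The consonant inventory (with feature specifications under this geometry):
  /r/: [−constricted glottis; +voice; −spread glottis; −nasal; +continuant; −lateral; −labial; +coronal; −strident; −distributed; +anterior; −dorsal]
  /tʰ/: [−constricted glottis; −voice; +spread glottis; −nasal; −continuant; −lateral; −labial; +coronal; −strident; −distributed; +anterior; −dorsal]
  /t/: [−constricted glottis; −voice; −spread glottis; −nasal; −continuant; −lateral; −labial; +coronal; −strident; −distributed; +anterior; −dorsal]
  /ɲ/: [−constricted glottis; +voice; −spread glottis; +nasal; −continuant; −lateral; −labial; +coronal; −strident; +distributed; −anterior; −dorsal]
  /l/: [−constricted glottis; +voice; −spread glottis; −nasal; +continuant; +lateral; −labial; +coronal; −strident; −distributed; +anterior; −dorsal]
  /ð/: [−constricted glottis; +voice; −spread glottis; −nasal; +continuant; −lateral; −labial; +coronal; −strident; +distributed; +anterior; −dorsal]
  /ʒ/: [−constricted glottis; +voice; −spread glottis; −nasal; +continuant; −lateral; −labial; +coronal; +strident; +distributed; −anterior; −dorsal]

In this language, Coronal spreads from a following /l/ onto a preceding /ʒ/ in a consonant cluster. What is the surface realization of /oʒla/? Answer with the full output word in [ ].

[orla]

The Coronal node dominates the terminals [coronal], [strident], [distributed], [anterior].
After delinking /ʒ/'s Coronal and linking /l/'s, the affected terminals become [+coronal], [−strident], [−distributed], [+anterior]; [constricted glottis], [voice], [spread glottis], … (outside Coronal) are retained from /ʒ/.
The resulting bundle matches /r/ in the inventory; substituting it for /ʒ/ gives [orla].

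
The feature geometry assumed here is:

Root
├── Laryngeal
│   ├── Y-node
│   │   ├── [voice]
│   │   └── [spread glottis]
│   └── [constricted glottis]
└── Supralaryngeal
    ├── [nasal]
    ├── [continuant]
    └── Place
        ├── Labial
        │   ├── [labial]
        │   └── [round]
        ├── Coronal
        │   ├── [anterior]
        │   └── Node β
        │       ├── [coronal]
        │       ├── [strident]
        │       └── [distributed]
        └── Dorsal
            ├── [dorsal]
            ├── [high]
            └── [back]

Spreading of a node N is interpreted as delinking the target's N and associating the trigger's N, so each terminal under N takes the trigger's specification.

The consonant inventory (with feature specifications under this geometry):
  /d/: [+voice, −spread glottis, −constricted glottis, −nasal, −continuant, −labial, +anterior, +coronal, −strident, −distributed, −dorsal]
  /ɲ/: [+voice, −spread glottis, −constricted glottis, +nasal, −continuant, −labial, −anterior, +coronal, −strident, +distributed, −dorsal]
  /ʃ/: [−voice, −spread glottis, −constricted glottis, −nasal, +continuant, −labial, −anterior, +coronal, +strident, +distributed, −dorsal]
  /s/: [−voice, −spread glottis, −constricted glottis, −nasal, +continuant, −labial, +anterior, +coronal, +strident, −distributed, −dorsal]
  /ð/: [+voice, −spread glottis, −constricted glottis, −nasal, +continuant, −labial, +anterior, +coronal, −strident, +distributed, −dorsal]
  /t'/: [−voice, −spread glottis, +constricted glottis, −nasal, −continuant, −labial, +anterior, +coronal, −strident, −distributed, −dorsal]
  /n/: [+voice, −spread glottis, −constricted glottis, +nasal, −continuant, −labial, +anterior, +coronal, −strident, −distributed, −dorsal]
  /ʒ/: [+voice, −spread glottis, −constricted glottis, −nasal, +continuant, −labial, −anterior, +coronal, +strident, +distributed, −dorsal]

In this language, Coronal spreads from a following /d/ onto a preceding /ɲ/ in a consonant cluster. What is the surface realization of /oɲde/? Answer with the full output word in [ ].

Terminals under Coronal in this geometry: [anterior], [coronal], [strident], [distributed].
The target acquires /d/'s values for everything under Coronal — [+anterior], [+coronal], [−strident], [−distributed] — while keeping its own [voice], [spread glottis], [constricted glottis], ….
This feature bundle is that of [n], so /oɲde/ surfaces as [onde].

[onde]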